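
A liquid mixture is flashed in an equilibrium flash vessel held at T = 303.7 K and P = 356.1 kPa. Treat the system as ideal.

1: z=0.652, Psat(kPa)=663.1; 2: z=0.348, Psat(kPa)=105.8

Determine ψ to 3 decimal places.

Raoult's law: Kᵢ = Pᵢˢᵃᵗ/P = Pᵢˢᵃᵗ/356.1.
  K_1 = 663.1/356.1 = 1.86212, K_2 = 105.8/356.1 = 0.29711
Let ψ = V/F and solve Σ zᵢ(Kᵢ−1)/(1+ψ(Kᵢ−1)) = 0.
Feasibility: ΣzᵢKᵢ = 1.317, Σzᵢ/Kᵢ = 1.521 — both > 1, two phases present.
Binary case is linear: z₁(K₁−1)(1+ψ(K₂−1)) + z₂(K₂−1)(1+ψ(K₁−1)) = 0
⇒ ψ = [z₁(K₁−1)+z₂(K₂−1)] / [−(K₁−1)(K₂−1)] = 0.3175/0.6060 = 0.524

ψ = 0.524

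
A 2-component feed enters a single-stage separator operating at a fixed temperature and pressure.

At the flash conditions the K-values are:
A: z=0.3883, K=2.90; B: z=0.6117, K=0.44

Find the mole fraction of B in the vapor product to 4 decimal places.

y_B = 0.3398

Let ψ = V/F and solve Σ zᵢ(Kᵢ−1)/(1+ψ(Kᵢ−1)) = 0.
Feasibility: ΣzᵢKᵢ = 1.3952, Σzᵢ/Kᵢ = 1.5241 — both > 1, two phases present.
Binary case is linear: z₁(K₁−1)(1+ψ(K₂−1)) + z₂(K₂−1)(1+ψ(K₁−1)) = 0
⇒ ψ = [z₁(K₁−1)+z₂(K₂−1)] / [−(K₁−1)(K₂−1)] = 0.39522/1.06400 = 0.3714
Compositions from xᵢ = zᵢ/(1+ψ(Kᵢ−1)), yᵢ = Kᵢxᵢ:
  A: x = 0.2276, y = 0.6602
  B: x = 0.7724, y = 0.3398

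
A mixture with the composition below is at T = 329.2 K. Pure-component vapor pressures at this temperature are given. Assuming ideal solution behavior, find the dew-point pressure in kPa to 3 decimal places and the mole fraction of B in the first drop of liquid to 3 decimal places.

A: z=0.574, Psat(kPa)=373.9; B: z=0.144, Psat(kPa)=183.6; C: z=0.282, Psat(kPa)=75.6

At the dew point ψ → 1, so Σzᵢ/Kᵢ = 1 with Kᵢ = Pᵢˢᵃᵗ/P ⇒ 1/P = Σzᵢ/Pᵢˢᵃᵗ.
1/P = 0.574/373.9 + 0.144/183.6 + 0.282/75.6 = 0.006050 ⇒ P = 165.299 kPa
xᵢ = zᵢP/Pᵢˢᵃᵗ ⇒ x_B = 0.144·165.299/183.6 = 0.130

Pdew = 165.299 kPa, x_B = 0.130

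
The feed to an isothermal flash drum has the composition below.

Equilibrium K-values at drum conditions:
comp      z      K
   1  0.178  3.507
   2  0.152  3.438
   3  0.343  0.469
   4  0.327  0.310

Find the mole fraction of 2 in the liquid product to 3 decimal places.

x_2 = 0.092

Rachford–Rice: g(ψ) = Σ zᵢ(Kᵢ−1)/(1+ψ(Kᵢ−1)) = 0.
g(0) = ΣzᵢKᵢ − 1 = 0.409 and g(1) = 1 − Σzᵢ/Kᵢ = -0.881, so a root lies in (0, 1).
Newton iteration, ψ⁰ = 0.5:
  ψ = 0.500: g = -0.2274, g' = -0.946 → ψ = 0.260
  ψ = 0.260: g = 0.0112, g' = -1.111 → ψ = 0.270
Converged at ψ = 0.270.
Compositions from xᵢ = zᵢ/(1+ψ(Kᵢ−1)), yᵢ = Kᵢxᵢ:
  1: x = 0.106, y = 0.372
  2: x = 0.092, y = 0.315
  3: x = 0.400, y = 0.188
  4: x = 0.402, y = 0.125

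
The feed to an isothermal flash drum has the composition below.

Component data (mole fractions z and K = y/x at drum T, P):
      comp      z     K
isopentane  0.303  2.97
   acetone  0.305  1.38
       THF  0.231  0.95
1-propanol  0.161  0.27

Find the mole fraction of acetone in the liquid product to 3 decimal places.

Material balance + equilibrium reduce to Σ zᵢ(Kᵢ−1)/(1+ψ(Kᵢ−1)) = 0.
g(0) = ΣzᵢKᵢ − 1 = 0.584 and g(1) = 1 − Σzᵢ/Kᵢ = -0.162, so a root lies in (0, 1).
Iterate (Newton) starting at ψ = 0.5:
  ψ = 0.500: g = 0.2012, g' = -0.543 → ψ = 0.871
  ψ = 0.871: g = -0.0276, g' = -0.831 → ψ = 0.837
  ψ = 0.837: g = -0.0012, g' = -0.761 → ψ = 0.836
Converged at ψ = 0.836.
Compositions from xᵢ = zᵢ/(1+ψ(Kᵢ−1)), yᵢ = Kᵢxᵢ:
  isopentane: x = 0.114, y = 0.340
  acetone: x = 0.231, y = 0.319
  THF: x = 0.241, y = 0.229
  1-propanol: x = 0.413, y = 0.111

x_acetone = 0.231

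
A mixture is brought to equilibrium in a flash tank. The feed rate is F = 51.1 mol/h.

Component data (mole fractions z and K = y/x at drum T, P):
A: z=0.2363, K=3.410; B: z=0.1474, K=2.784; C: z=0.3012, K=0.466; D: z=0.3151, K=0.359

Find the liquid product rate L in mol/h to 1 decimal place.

L = 32.5 mol/h

Newton–Raphson from ψ = 0.5:
  ψ = 0.5000: g = -0.11942, g' = -0.8536 → ψ = 0.3601
  ψ = 0.3601: g = 0.00327, g' = -0.9178 → ψ = 0.3637
Converged at ψ = 0.3637.
Then V = ψ·F = 0.3637·51.1 = 18.6 mol/h and L = F − V = 32.5 mol/h.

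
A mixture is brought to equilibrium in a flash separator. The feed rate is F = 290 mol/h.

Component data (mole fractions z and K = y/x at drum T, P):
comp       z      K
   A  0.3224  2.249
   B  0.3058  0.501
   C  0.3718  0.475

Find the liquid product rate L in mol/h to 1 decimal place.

Let ψ = V/F and solve Σ zᵢ(Kᵢ−1)/(1+ψ(Kᵢ−1)) = 0.
Check two-phase: ΣzᵢKᵢ = 1.0549 > 1 and Σzᵢ/Kᵢ = 1.5365 > 1, so g(0) = 0.0549 > 0 and g(1) = -0.5365 < 0.
Iterate (Newton) starting at ψ = 0.38:
  ψ = 0.3800: g = -0.15907, g' = -0.5072 → ψ = 0.0664
  ψ = 0.0664: g = 0.01180, g' = -0.6204 → ψ = 0.0854
  ψ = 0.0854: g = 0.00014, g' = -0.6061 → ψ = 0.0856
Converged at ψ = 0.0856.
Then V = ψ·F = 0.0856·290 = 24.8 mol/h and L = F − V = 265.2 mol/h.

L = 265.2 mol/h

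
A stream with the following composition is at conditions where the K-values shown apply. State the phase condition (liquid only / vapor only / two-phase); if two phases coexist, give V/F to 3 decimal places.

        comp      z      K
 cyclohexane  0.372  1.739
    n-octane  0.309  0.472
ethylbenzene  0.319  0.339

ΣzᵢKᵢ = 0.901; Σzᵢ/Kᵢ = 1.810.
Since ΣzᵢKᵢ < 1 the mixture is below its bubble point — single liquid phase.

liquid only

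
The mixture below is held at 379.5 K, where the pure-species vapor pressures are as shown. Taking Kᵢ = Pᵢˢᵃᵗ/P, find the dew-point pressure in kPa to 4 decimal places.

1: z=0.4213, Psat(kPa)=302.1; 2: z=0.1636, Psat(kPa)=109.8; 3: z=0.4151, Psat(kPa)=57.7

At the dew point ψ → 1, so Σzᵢ/Kᵢ = 1 with Kᵢ = Pᵢˢᵃᵗ/P ⇒ 1/P = Σzᵢ/Pᵢˢᵃᵗ.
1/P = 0.4213/302.1 + 0.1636/109.8 + 0.4151/57.7 = 0.0100787 ⇒ P = 99.2195 kPa

Pdew = 99.2195 kPa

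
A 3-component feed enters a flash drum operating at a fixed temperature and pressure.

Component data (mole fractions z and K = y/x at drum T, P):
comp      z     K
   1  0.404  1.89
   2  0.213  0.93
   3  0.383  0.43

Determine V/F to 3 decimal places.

Rachford–Rice: g(V/F) = Σ zᵢ(Kᵢ−1)/(1+V/F(Kᵢ−1)) = 0.
g(0) = ΣzᵢKᵢ − 1 = 0.126 and g(1) = 1 − Σzᵢ/Kᵢ = -0.333, so a root lies in (0, 1).
Newton iteration, V/F⁰ = 0.43:
  V/F = 0.430: g = -0.0445, g' = -0.387 → V/F = 0.315
  V/F = 0.315: g = -0.0005, g' = -0.381 → V/F = 0.314
Converged at V/F = 0.314.

V/F = 0.314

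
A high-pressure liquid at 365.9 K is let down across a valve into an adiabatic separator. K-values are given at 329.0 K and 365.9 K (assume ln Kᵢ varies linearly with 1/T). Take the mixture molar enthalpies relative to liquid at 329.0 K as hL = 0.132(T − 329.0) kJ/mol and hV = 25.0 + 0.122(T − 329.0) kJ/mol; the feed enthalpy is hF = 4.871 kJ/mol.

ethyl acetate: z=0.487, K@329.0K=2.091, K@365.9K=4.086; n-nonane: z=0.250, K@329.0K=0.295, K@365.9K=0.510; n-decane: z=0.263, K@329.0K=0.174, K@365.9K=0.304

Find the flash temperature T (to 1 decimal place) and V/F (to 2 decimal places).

Adiabatic flash: solve Rachford–Rice at each trial T, then check hF = ψ·hV(T) + (1−ψ)·hL(T).
  T = 329.0 K: K = (2.091, 0.295, 0.174), RR gives ψ = 0.164, H_out = 4.103 kJ/mol
  T = 365.9 K: K = (4.086, 0.510, 0.304), RR gives ψ = 0.637, H_out = 20.556 kJ/mol
  T = 347.4 K: K = (2.973, 0.393, 0.233), RR gives ψ = 0.443, H_out = 13.419 kJ/mol
  T = 338.2 K: K = (2.505, 0.342, 0.202), RR gives ψ = 0.325, H_out = 9.302 kJ/mol
  T = 333.6 K: K = (2.292, 0.318, 0.188), RR gives ψ = 0.252, H_out = 6.897 kJ/mol
  T = 331.3 K: K = (2.190, 0.306, 0.181), RR gives ψ = 0.210, H_out = 5.559 kJ/mol
Linear interpolation between T = 329.0 (H_out = 4.103) and T = 331.3 (H_out = 5.559) on hF = 4.871 gives T ≈ 330.2 K, at which ψ = 0.19.

T = 330.2 K, V/F = 0.19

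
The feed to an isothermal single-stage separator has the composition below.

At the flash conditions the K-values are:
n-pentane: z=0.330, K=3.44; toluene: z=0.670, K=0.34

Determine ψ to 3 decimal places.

Rachford–Rice: g(ψ) = Σ zᵢ(Kᵢ−1)/(1+ψ(Kᵢ−1)) = 0.
Feasibility: ΣzᵢKᵢ = 1.363, Σzᵢ/Kᵢ = 2.067 — both > 1, two phases present.
Binary case is linear: z₁(K₁−1)(1+ψ(K₂−1)) + z₂(K₂−1)(1+ψ(K₁−1)) = 0
⇒ ψ = [z₁(K₁−1)+z₂(K₂−1)] / [−(K₁−1)(K₂−1)] = 0.3630/1.6104 = 0.225

ψ = 0.225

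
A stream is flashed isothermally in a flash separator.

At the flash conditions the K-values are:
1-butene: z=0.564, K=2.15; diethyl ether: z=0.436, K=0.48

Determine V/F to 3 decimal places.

Material balance + equilibrium reduce to Σ zᵢ(Kᵢ−1)/(1+V/F(Kᵢ−1)) = 0.
g(0) = ΣzᵢKᵢ − 1 = 0.422 and g(1) = 1 − Σzᵢ/Kᵢ = -0.171, so a root lies in (0, 1).
Newton iteration, V/F⁰ = 0.5:
  V/F = 0.500: g = 0.1054, g' = -0.516 → V/F = 0.704
  V/F = 0.704: g = 0.0006, g' = -0.521 → V/F = 0.705
Converged at V/F = 0.705.

V/F = 0.705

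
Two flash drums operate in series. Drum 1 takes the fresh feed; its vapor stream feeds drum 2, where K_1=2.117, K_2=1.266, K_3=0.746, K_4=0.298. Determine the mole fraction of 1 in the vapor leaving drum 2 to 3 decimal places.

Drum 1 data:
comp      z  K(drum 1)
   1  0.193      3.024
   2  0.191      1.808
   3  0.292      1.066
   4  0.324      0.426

y_1 (drum 2) = 0.410

Drum 1:
Material balance + equilibrium reduce to Σ zᵢ(Kᵢ−1)/(1+ψ₁(Kᵢ−1)) = 0.
g(0) = ΣzᵢKᵢ − 1 = 0.378 and g(1) = 1 − Σzᵢ/Kᵢ = -0.204, so a root lies in (0, 1).
Newton iteration, ψ₁⁰ = 0.65:
  ψ₁ = 0.650: g = -0.0083, g' = -0.474 → ψ₁ = 0.632
Converged at ψ₁ = 0.632.
Drum-1 compositions:
  1: x = 0.085, y = 0.256
  2: x = 0.126, y = 0.229
  3: x = 0.280, y = 0.299
  4: x = 0.509, y = 0.217
Drum-2 feed = drum-1 vapor: z₂ = (0.2560, 0.2285, 0.2988, 0.2167).
Drum 2:
Rachford–Rice: g(ψ₂) = Σ zᵢ(Kᵢ−1)/(1+ψ₂(Kᵢ−1)) = 0.
g(0) = ΣzᵢKᵢ − 1 = 0.119 and g(1) = 1 − Σzᵢ/Kᵢ = -0.429, so a root lies in (0, 1).
Iterate (Newton) starting at ψ₂ = 0.52:
  ψ₂ = 0.520: g = -0.0927, g' = -0.431 → ψ₂ = 0.305
  ψ₂ = 0.305: g = -0.0062, g' = -0.387 → ψ₂ = 0.289
Converged at ψ₂ = 0.289.
  1: x = 0.194, y = 0.410
  2: x = 0.212, y = 0.269
  3: x = 0.322, y = 0.241
  4: x = 0.272, y = 0.081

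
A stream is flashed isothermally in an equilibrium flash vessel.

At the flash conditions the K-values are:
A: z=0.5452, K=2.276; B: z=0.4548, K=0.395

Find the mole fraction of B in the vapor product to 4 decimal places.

Let ψ = V/F and solve Σ zᵢ(Kᵢ−1)/(1+ψ(Kᵢ−1)) = 0.
Check two-phase: ΣzᵢKᵢ = 1.4205 > 1 and Σzᵢ/Kᵢ = 1.3909 > 1, so g(0) = 0.4205 > 0 and g(1) = -0.3909 < 0.
Binary case is linear: z₁(K₁−1)(1+ψ(K₂−1)) + z₂(K₂−1)(1+ψ(K₁−1)) = 0
⇒ ψ = [z₁(K₁−1)+z₂(K₂−1)] / [−(K₁−1)(K₂−1)] = 0.42052/0.77198 = 0.5447
Compositions from xᵢ = zᵢ/(1+ψ(Kᵢ−1)), yᵢ = Kᵢxᵢ:
  A: x = 0.3216, y = 0.7320
  B: x = 0.6784, y = 0.2680

y_B = 0.2680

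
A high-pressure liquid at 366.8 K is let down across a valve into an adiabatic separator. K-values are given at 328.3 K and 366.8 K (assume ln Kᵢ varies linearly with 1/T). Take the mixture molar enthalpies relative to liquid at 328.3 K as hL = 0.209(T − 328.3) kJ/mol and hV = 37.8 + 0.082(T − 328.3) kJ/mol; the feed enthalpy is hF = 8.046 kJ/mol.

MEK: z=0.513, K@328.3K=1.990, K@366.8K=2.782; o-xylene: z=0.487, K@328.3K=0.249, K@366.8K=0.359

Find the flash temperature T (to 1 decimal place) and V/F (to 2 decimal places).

T = 329.6 K, V/F = 0.21

Adiabatic flash: solve Rachford–Rice at each trial T, then check hF = ψ·hV(T) + (1−ψ)·hL(T).
  T = 328.3 K: K = (1.990, 0.249), RR gives ψ = 0.191, H_out = 7.226 kJ/mol
  T = 366.8 K: K = (2.782, 0.359), RR gives ψ = 0.527, H_out = 25.391 kJ/mol
  T = 347.6 K: K = (2.376, 0.302), RR gives ψ = 0.381, H_out = 17.508 kJ/mol
  T = 338.0 K: K = (2.181, 0.275), RR gives ψ = 0.295, H_out = 12.829 kJ/mol
  T = 333.1 K: K = (2.084, 0.262), RR gives ψ = 0.246, H_out = 10.136 kJ/mol
  T = 330.7 K: K = (2.037, 0.255), RR gives ψ = 0.219, H_out = 8.719 kJ/mol
Linear interpolation between T = 328.3 (H_out = 7.226) and T = 330.7 (H_out = 8.719) on hF = 8.046 gives T ≈ 329.6 K, at which ψ = 0.21.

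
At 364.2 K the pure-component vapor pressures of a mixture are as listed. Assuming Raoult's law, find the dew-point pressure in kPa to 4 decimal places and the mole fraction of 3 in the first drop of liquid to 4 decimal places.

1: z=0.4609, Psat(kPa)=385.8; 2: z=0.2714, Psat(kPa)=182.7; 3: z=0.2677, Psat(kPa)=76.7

At the dew point ψ → 1, so Σzᵢ/Kᵢ = 1 with Kᵢ = Pᵢˢᵃᵗ/P ⇒ 1/P = Σzᵢ/Pᵢˢᵃᵗ.
1/P = 0.4609/385.8 + 0.2714/182.7 + 0.2677/76.7 = 0.0061704 ⇒ P = 162.0646 kPa
xᵢ = zᵢP/Pᵢˢᵃᵗ ⇒ x_3 = 0.2677·162.0646/76.7 = 0.5656

Pdew = 162.0646 kPa, x_3 = 0.5656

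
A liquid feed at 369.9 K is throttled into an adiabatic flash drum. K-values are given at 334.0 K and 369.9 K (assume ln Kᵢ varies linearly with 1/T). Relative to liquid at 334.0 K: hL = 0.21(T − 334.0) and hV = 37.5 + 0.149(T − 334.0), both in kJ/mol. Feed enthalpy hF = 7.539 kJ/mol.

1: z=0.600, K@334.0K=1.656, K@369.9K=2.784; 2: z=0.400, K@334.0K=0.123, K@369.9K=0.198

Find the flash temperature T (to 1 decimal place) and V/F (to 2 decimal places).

Adiabatic flash: solve Rachford–Rice at each trial T, then check hF = ψ·hV(T) + (1−ψ)·hL(T).
  T = 334.0 K: K = (1.656, 0.123), RR gives ψ = 0.074, H_out = 2.790 kJ/mol
  T = 369.9 K: K = (2.784, 0.198), RR gives ψ = 0.524, H_out = 26.038 kJ/mol
  T = 351.9 K: K = (2.174, 0.158), RR gives ψ = 0.372, H_out = 17.296 kJ/mol
  T = 342.9 K: K = (1.903, 0.140), RR gives ψ = 0.254, H_out = 11.270 kJ/mol
  T = 338.4 K: K = (1.775, 0.131), RR gives ψ = 0.175, H_out = 7.426 kJ/mol
  T = 340.6 K: K = (1.837, 0.135), RR gives ψ = 0.216, H_out = 9.397 kJ/mol
Linear interpolation between T = 338.4 (H_out = 7.426) and T = 340.6 (H_out = 9.397) on hF = 7.539 gives T ≈ 338.5 K, at which ψ = 0.18.

T = 338.5 K, V/F = 0.18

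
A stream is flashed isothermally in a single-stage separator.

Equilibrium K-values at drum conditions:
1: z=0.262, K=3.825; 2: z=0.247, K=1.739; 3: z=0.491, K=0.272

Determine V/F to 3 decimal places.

Material balance + equilibrium reduce to Σ zᵢ(Kᵢ−1)/(1+V/F(Kᵢ−1)) = 0.
g(0) = ΣzᵢKᵢ − 1 = 0.565 and g(1) = 1 − Σzᵢ/Kᵢ = -1.016, so a root lies in (0, 1).
Iterate (Newton) starting at V/F = 0.59:
  V/F = 0.590: g = -0.2219, g' = -1.159 → V/F = 0.399
  V/F = 0.399: g = -0.0144, g' = -1.060 → V/F = 0.385
Converged at V/F = 0.385.

V/F = 0.385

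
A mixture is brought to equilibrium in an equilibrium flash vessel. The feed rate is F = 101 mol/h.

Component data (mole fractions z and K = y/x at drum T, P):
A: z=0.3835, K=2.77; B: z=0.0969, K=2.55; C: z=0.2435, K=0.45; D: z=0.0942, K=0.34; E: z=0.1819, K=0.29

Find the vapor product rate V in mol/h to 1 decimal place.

Rachford–Rice: g(ψ) = Σ zᵢ(Kᵢ−1)/(1+ψ(Kᵢ−1)) = 0.
Check two-phase: ΣzᵢKᵢ = 1.5037 > 1 and Σzᵢ/Kᵢ = 1.6219 > 1, so g(0) = 0.5037 > 0 and g(1) = -0.6219 < 0.
Iterate (Newton) starting at ψ = 0.61:
  ψ = 0.6100: g = -0.12984, g' = -0.9064 → ψ = 0.4668
  ψ = 0.4668: g = -0.00434, g' = -0.8628 → ψ = 0.4617
Converged at ψ = 0.4617.
Then V = ψ·F = 0.4617·101 = 46.6 mol/h and L = F − V = 54.4 mol/h.

V = 46.6 mol/h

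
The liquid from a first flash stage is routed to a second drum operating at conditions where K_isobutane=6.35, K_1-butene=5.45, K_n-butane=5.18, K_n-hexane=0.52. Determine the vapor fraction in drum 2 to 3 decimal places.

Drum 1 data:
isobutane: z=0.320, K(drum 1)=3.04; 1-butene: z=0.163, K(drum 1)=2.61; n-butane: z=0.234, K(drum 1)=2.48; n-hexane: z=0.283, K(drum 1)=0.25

V/F (drum 2) = 0.479

Drum 1:
Material balance + equilibrium reduce to Σ zᵢ(Kᵢ−1)/(1+ψ₁(Kᵢ−1)) = 0.
Feasibility: ΣzᵢKᵢ = 2.049, Σzᵢ/Kᵢ = 1.394 — both > 1, two phases present.
Iterate (Newton) starting at ψ₁ = 0.53:
  ψ₁ = 0.530: g = 0.2971, g' = -1.030 → ψ₁ = 0.818
  ψ₁ = 0.818: g = -0.0352, g' = -1.438 → ψ₁ = 0.794
  ψ₁ = 0.794: g = -0.0010, g' = -1.356 → ψ₁ = 0.793
Converged at ψ₁ = 0.793.
Drum-1 compositions:
  isobutane: x = 0.122, y = 0.372
  1-butene: x = 0.072, y = 0.187
  n-butane: x = 0.108, y = 0.267
  n-hexane: x = 0.699, y = 0.175
Drum-2 feed = drum-1 liquid: z₂ = (0.1222, 0.0716, 0.1076, 0.6985).
Drum 2:
Iterate (Newton) starting at ψ₂ = 0.5:
  ψ₂ = 0.500: g = -0.0189, g' = -0.871 → ψ₂ = 0.478
  ψ₂ = 0.478: g = 0.0003, g' = -0.901 → ψ₂ = 0.479
Converged at ψ₂ = 0.479.
  isobutane: x = 0.034, y = 0.218
  1-butene: x = 0.023, y = 0.125
  n-butane: x = 0.036, y = 0.186
  n-hexane: x = 0.907, y = 0.472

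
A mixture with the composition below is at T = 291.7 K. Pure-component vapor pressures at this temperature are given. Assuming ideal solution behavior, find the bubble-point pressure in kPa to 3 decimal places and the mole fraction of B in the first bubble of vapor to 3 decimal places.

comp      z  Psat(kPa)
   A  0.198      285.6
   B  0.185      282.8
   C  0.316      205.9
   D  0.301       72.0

Pbub = 195.603 kPa, y_B = 0.267

At the bubble point ψ → 0, so ΣzᵢKᵢ = 1 with Kᵢ = Pᵢˢᵃᵗ/P ⇒ P = ΣzᵢPᵢˢᵃᵗ.
P = 0.198·285.6 + 0.185·282.8 + 0.316·205.9 + 0.301·72.0 = 195.603 kPa
yᵢ = zᵢPᵢˢᵃᵗ/P ⇒ y_B = 0.185·282.8/195.603 = 0.267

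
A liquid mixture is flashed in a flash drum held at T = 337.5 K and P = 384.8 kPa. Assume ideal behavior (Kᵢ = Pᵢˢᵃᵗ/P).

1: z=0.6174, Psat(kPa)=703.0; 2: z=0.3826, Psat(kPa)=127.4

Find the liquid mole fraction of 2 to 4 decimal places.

x_2 = 0.5528

Raoult's law: Kᵢ = Pᵢˢᵃᵗ/P = Pᵢˢᵃᵗ/384.8.
  K_1 = 703.0/384.8 = 1.826923, K_2 = 127.4/384.8 = 0.331081
Rachford–Rice: g(ψ) = Σ zᵢ(Kᵢ−1)/(1+ψ(Kᵢ−1)) = 0.
Feasibility: ΣzᵢKᵢ = 1.2546, Σzᵢ/Kᵢ = 1.4936 — both > 1, two phases present.
Iterate (Newton) starting at ψ = 0.5:
  ψ = 0.5000: g = -0.02334, g' = -0.5978 → ψ = 0.4610
  ψ = 0.4610: g = -0.00038, g' = -0.5792 → ψ = 0.4603
Converged at ψ = 0.4603.
Compositions from xᵢ = zᵢ/(1+ψ(Kᵢ−1)), yᵢ = Kᵢxᵢ:
  1: x = 0.4472, y = 0.8170
  2: x = 0.5528, y = 0.1830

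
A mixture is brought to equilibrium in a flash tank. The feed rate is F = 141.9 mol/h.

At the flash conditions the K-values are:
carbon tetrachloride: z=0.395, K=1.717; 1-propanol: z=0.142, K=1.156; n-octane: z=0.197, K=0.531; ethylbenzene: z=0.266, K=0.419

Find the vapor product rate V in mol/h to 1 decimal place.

V = 25.1 mol/h

Rachford–Rice: g(ψ) = Σ zᵢ(Kᵢ−1)/(1+ψ(Kᵢ−1)) = 0.
Check two-phase: ΣzᵢKᵢ = 1.058 > 1 and Σzᵢ/Kᵢ = 1.359 > 1, so g(0) = 0.058 > 0 and g(1) = -0.359 < 0.
Newton–Raphson from ψ = 0.39:
  ψ = 0.390: g = -0.0707, g' = -0.342 → ψ = 0.183
  ψ = 0.183: g = -0.0022, g' = -0.326 → ψ = 0.177
Converged at ψ = 0.177.
Then V = ψ·F = 0.1766·141.9 = 25.1 mol/h and L = F − V = 116.8 mol/h.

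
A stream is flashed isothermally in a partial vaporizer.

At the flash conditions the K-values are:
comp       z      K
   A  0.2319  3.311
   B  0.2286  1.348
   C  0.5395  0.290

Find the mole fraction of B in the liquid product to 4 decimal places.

x_B = 0.2141

Newton iteration, V/F⁰ = 0.5:
  V/F = 0.5000: g = -0.27748, g' = -0.9404 → V/F = 0.2049
  V/F = 0.2049: g = -0.01033, g' = -0.9669 → V/F = 0.1942
  V/F = 0.1942: g = 0.00007, g' = -0.9802 → V/F = 0.1943
Converged at V/F = 0.1943.
Compositions from xᵢ = zᵢ/(1+V/F(Kᵢ−1)), yᵢ = Kᵢxᵢ:
  A: x = 0.1600, y = 0.5299
  B: x = 0.2141, y = 0.2886
  C: x = 0.6258, y = 0.1815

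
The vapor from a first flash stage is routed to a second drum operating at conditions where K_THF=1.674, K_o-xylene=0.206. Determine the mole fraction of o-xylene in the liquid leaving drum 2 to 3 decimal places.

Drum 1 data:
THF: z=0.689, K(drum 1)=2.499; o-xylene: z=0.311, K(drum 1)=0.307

Drum 1:
Material balance + equilibrium reduce to Σ zᵢ(Kᵢ−1)/(1+ψ₁(Kᵢ−1)) = 0.
g(0) = ΣzᵢKᵢ − 1 = 0.817 and g(1) = 1 − Σzᵢ/Kᵢ = -0.289, so a root lies in (0, 1).
Binary case is linear: z₁(K₁−1)(1+ψ₁(K₂−1)) + z₂(K₂−1)(1+ψ₁(K₁−1)) = 0
⇒ ψ₁ = [z₁(K₁−1)+z₂(K₂−1)] / [−(K₁−1)(K₂−1)] = 0.8173/1.0388 = 0.787
Drum-1 compositions:
  THF: x = 0.316, y = 0.790
  o-xylene: x = 0.684, y = 0.210
Drum-2 feed = drum-1 vapor: z₂ = (0.7901, 0.2099).
Drum 2:
Let ψ₂ = V/F and solve Σ zᵢ(Kᵢ−1)/(1+ψ₂(Kᵢ−1)) = 0.
g(0) = ΣzᵢKᵢ − 1 = 0.366 and g(1) = 1 − Σzᵢ/Kᵢ = -0.491, so a root lies in (0, 1).
Newton iteration, ψ₂⁰ = 0.67:
  ψ₂ = 0.670: g = 0.0107, g' = -0.775 → ψ₂ = 0.684
Converged at ψ₂ = 0.684.
  THF: x = 0.541, y = 0.905
  o-xylene: x = 0.459, y = 0.095

x_o-xylene (drum 2) = 0.459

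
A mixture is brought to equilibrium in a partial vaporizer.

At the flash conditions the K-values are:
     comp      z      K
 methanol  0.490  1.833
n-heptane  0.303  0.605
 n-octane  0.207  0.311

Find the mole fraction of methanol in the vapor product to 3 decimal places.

Material balance + equilibrium reduce to Σ zᵢ(Kᵢ−1)/(1+ψ(Kᵢ−1)) = 0.
g(0) = ΣzᵢKᵢ − 1 = 0.146 and g(1) = 1 − Σzᵢ/Kᵢ = -0.434, so a root lies in (0, 1).
Newton–Raphson from ψ = 0.45:
  ψ = 0.450: g = -0.0554, g' = -0.456 → ψ = 0.329
  ψ = 0.329: g = -0.0014, g' = -0.436 → ψ = 0.325
Converged at ψ = 0.325.
Compositions from xᵢ = zᵢ/(1+ψ(Kᵢ−1)), yᵢ = Kᵢxᵢ:
  methanol: x = 0.386, y = 0.707
  n-heptane: x = 0.348, y = 0.210
  n-octane: x = 0.267, y = 0.083

y_methanol = 0.707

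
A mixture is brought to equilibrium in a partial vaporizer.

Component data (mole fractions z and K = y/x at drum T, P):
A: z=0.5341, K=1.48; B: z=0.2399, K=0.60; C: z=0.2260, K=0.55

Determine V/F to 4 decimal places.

V/F = 0.2877

Material balance + equilibrium reduce to Σ zᵢ(Kᵢ−1)/(1+V/F(Kᵢ−1)) = 0.
g(0) = ΣzᵢKᵢ − 1 = 0.0587 and g(1) = 1 − Σzᵢ/Kᵢ = -0.1716, so a root lies in (0, 1).
Iterate (Newton) starting at V/F = 0.5:
  V/F = 0.5000: g = -0.04443, g' = -0.2162 → V/F = 0.2945
  V/F = 0.2945: g = -0.00140, g' = -0.2046 → V/F = 0.2877
Converged at V/F = 0.2877.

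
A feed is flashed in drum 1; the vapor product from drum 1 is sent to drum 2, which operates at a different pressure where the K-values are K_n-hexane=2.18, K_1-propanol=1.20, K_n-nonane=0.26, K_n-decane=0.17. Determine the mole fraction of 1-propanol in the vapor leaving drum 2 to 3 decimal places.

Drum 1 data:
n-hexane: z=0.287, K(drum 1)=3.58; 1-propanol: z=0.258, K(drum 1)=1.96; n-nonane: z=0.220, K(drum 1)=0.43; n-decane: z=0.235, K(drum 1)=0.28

Drum 1:
Material balance + equilibrium reduce to Σ zᵢ(Kᵢ−1)/(1+ψ₁(Kᵢ−1)) = 0.
g(0) = ΣzᵢKᵢ − 1 = 0.694 and g(1) = 1 − Σzᵢ/Kᵢ = -0.563, so a root lies in (0, 1).
Iterate (Newton) starting at ψ₁ = 0.49:
  ψ₁ = 0.490: g = 0.0600, g' = -0.911 → ψ₁ = 0.556
Converged at ψ₁ = 0.556.
Drum-1 compositions:
  n-hexane: x = 0.118, y = 0.422
  1-propanol: x = 0.168, y = 0.330
  n-nonane: x = 0.322, y = 0.138
  n-decane: x = 0.392, y = 0.110
Drum-2 feed = drum-1 vapor: z₂ = (0.4221, 0.3297, 0.1385, 0.1097).
Drum 2:
Let ψ₂ = V/F and solve Σ zᵢ(Kᵢ−1)/(1+ψ₂(Kᵢ−1)) = 0.
Feasibility: ΣzᵢKᵢ = 1.370, Σzᵢ/Kᵢ = 1.646 — both > 1, two phases present.
Newton iteration, ψ₂⁰ = 0.5:
  ψ₂ = 0.500: g = 0.0549, g' = -0.655 → ψ₂ = 0.584
  ψ₂ = 0.584: g = -0.0031, g' = -0.736 → ψ₂ = 0.580
Converged at ψ₂ = 0.580.
  n-hexane: x = 0.251, y = 0.546
  1-propanol: x = 0.295, y = 0.355
  n-nonane: x = 0.242, y = 0.063
  n-decane: x = 0.211, y = 0.036

y_1-propanol (drum 2) = 0.355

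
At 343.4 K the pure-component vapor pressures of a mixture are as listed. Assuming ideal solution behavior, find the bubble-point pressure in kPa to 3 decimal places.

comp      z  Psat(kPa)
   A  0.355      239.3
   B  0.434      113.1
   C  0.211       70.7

Pbub = 148.955 kPa

At the bubble point ψ → 0, so ΣzᵢKᵢ = 1 with Kᵢ = Pᵢˢᵃᵗ/P ⇒ P = ΣzᵢPᵢˢᵃᵗ.
P = 0.355·239.3 + 0.434·113.1 + 0.211·70.7 = 148.955 kPa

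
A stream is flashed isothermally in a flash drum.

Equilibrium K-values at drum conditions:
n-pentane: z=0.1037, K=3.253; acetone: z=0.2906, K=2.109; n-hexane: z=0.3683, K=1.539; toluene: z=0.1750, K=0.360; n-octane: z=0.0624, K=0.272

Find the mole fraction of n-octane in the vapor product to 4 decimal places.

y_n-octane = 0.0465

Rachford–Rice: g(β) = Σ zᵢ(Kᵢ−1)/(1+β(Kᵢ−1)) = 0.
Feasibility: ΣzᵢKᵢ = 1.5970, Σzᵢ/Kᵢ = 1.1245 — both > 1, two phases present.
Iterate (Newton) starting at β = 0.36:
  β = 0.3600: g = 0.31849, g' = -0.5998 → β = 0.8910
  β = 0.8910: g = -0.01597, g' = -0.8534 → β = 0.8722
  β = 0.8722: g = -0.00034, g' = -0.8172 → β = 0.8718
Converged at β = 0.8718.
Compositions from xᵢ = zᵢ/(1+β(Kᵢ−1)), yᵢ = Kᵢxᵢ:
  n-pentane: x = 0.0350, y = 0.1138
  acetone: x = 0.1477, y = 0.3116
  n-hexane: x = 0.2506, y = 0.3856
  toluene: x = 0.3959, y = 0.1425
  n-octane: x = 0.1708, y = 0.0465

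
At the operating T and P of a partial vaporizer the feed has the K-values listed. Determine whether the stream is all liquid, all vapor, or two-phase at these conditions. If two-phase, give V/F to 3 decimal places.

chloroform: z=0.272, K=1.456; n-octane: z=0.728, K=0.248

all liquid

ΣzᵢKᵢ = 0.577; Σzᵢ/Kᵢ = 3.122.
Since ΣzᵢKᵢ < 1 the mixture is below its bubble point — single liquid phase.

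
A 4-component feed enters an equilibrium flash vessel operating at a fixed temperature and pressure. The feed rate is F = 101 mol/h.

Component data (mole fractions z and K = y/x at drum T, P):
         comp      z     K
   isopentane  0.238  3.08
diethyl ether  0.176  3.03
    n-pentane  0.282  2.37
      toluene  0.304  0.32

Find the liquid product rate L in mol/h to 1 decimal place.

Material balance + equilibrium reduce to Σ zᵢ(Kᵢ−1)/(1+ψ(Kᵢ−1)) = 0.
g(0) = ΣzᵢKᵢ − 1 = 1.032 and g(1) = 1 − Σzᵢ/Kᵢ = -0.204, so a root lies in (0, 1).
Newton–Raphson from ψ = 0.43:
  ψ = 0.430: g = 0.4031, g' = -0.984 → ψ = 0.840
  ψ = 0.840: g = 0.0103, g' = -1.114 → ψ = 0.849
Converged at ψ = 0.849.
Then V = ψ·F = 0.8487·101 = 85.7 mol/h and L = F − V = 15.3 mol/h.

L = 15.3 mol/h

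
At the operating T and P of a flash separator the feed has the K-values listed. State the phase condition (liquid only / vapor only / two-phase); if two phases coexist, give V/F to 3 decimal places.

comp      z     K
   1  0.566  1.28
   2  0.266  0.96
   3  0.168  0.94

ΣzᵢKᵢ = 1.138; Σzᵢ/Kᵢ = 0.898.
Since Σzᵢ/Kᵢ < 1 the mixture is above its dew point — single vapor phase.

vapor only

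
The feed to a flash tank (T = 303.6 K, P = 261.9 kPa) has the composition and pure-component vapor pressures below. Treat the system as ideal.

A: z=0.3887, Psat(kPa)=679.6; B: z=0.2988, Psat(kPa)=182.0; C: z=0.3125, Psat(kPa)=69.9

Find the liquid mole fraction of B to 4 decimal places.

x_B = 0.3326

Raoult's law: Kᵢ = Pᵢˢᵃᵗ/P = Pᵢˢᵃᵗ/261.9.
  K_A = 679.6/261.9 = 2.594884, K_B = 182.0/261.9 = 0.694922, K_C = 69.9/261.9 = 0.266896
Material balance + equilibrium reduce to Σ zᵢ(Kᵢ−1)/(1+β(Kᵢ−1)) = 0.
g(0) = ΣzᵢKᵢ − 1 = 0.2997 and g(1) = 1 − Σzᵢ/Kᵢ = -0.7506, so a root lies in (0, 1).
Iterate (Newton) starting at β = 0.5:
  β = 0.5000: g = -0.12433, g' = -0.7633 → β = 0.3371
  β = 0.3371: g = -0.00274, g' = -0.7490 → β = 0.3335
Converged at β = 0.3335.
Compositions from xᵢ = zᵢ/(1+β(Kᵢ−1)), yᵢ = Kᵢxᵢ:
  A: x = 0.2537, y = 0.6585
  B: x = 0.3326, y = 0.2312
  C: x = 0.4136, y = 0.1104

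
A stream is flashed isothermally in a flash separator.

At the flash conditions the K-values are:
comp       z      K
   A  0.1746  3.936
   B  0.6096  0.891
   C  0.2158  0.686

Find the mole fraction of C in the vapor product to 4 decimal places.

Let ψ = V/F and solve Σ zᵢ(Kᵢ−1)/(1+ψ(Kᵢ−1)) = 0.
g(0) = ΣzᵢKᵢ − 1 = 0.3784 and g(1) = 1 − Σzᵢ/Kᵢ = -0.0431, so a root lies in (0, 1).
Newton–Raphson from ψ = 0.37:
  ψ = 0.3700: g = 0.09980, g' = -0.3809 → ψ = 0.6320
  ψ = 0.6320: g = 0.02361, g' = -0.2260 → ψ = 0.7365
  ψ = 0.7365: g = 0.00171, g' = -0.1951 → ψ = 0.7453
Converged at ψ = 0.7453.
Compositions from xᵢ = zᵢ/(1+ψ(Kᵢ−1)), yᵢ = Kᵢxᵢ:
  A: x = 0.0548, y = 0.2155
  B: x = 0.6635, y = 0.5912
  C: x = 0.2817, y = 0.1933

y_C = 0.1933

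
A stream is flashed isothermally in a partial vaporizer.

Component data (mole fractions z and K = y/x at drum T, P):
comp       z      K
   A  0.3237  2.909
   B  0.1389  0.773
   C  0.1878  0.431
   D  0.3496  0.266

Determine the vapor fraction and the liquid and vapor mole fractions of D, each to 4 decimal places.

ψ = 0.1926, x_D = 0.4072, y_D = 0.1083

Material balance + equilibrium reduce to Σ zᵢ(Kᵢ−1)/(1+ψ(Kᵢ−1)) = 0.
Check two-phase: ΣzᵢKᵢ = 1.2229 > 1 and Σzᵢ/Kᵢ = 2.0410 > 1, so g(0) = 0.2229 > 0 and g(1) = -1.0410 < 0.
Iterate (Newton) starting at ψ = 0.5:
  ψ = 0.5000: g = -0.27413, g' = -0.9067 → ψ = 0.1977
  ψ = 0.1977: g = -0.00493, g' = -0.9646 → ψ = 0.1926
Converged at ψ = 0.1926.
Compositions from xᵢ = zᵢ/(1+ψ(Kᵢ−1)), yᵢ = Kᵢxᵢ:
  A: x = 0.2367, y = 0.6885
  B: x = 0.1452, y = 0.1123
  C: x = 0.2109, y = 0.0909
  D: x = 0.4072, y = 0.1083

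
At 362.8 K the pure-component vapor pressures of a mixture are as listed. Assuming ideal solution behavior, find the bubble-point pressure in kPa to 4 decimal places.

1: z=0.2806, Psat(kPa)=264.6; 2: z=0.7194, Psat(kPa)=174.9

Pbub = 200.0698 kPa

At the bubble point ψ → 0, so ΣzᵢKᵢ = 1 with Kᵢ = Pᵢˢᵃᵗ/P ⇒ P = ΣzᵢPᵢˢᵃᵗ.
P = 0.2806·264.6 + 0.7194·174.9 = 200.0698 kPa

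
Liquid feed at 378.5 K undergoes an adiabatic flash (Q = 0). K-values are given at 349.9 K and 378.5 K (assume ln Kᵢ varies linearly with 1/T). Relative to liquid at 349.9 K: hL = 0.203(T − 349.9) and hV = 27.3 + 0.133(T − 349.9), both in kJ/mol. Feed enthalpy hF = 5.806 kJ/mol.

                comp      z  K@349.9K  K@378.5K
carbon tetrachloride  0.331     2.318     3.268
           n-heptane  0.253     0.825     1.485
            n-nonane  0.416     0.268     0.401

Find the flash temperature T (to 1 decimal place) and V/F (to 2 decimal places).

T = 353.5 K, V/F = 0.19

Adiabatic flash: solve Rachford–Rice at each trial T, then check hF = ψ·hV(T) + (1−ψ)·hL(T).
  T = 349.9 K: K = (2.318, 0.825, 0.268), RR gives ψ = 0.117, H_out = 3.184 kJ/mol
  T = 378.5 K: K = (3.268, 1.485, 0.401), RR gives ψ = 0.634, H_out = 21.845 kJ/mol
  T = 364.2 K: K = (2.771, 1.120, 0.330), RR gives ψ = 0.388, H_out = 13.110 kJ/mol
  T = 357.0 K: K = (2.537, 0.963, 0.298), RR gives ψ = 0.256, H_out = 8.291 kJ/mol
  T = 353.4 K: K = (2.425, 0.891, 0.283), RR gives ψ = 0.186, H_out = 5.752 kJ/mol
  T = 355.2 K: K = (2.481, 0.927, 0.290), RR gives ψ = 0.221, H_out = 7.033 kJ/mol
Linear interpolation between T = 353.4 (H_out = 5.752) and T = 355.2 (H_out = 7.033) on hF = 5.806 gives T ≈ 353.5 K, at which ψ = 0.19.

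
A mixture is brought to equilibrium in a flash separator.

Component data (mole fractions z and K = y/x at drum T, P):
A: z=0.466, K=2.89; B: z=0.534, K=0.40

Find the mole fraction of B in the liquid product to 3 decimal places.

x_B = 0.759

Rachford–Rice: g(ψ) = Σ zᵢ(Kᵢ−1)/(1+ψ(Kᵢ−1)) = 0.
Feasibility: ΣzᵢKᵢ = 1.560, Σzᵢ/Kᵢ = 1.496 — both > 1, two phases present.
Newton–Raphson from ψ = 0.68:
  ψ = 0.680: g = -0.1558, g' = -0.867 → ψ = 0.500
  ψ = 0.500: g = -0.0052, g' = -0.832 → ψ = 0.494
Converged at ψ = 0.494.
Compositions from xᵢ = zᵢ/(1+ψ(Kᵢ−1)), yᵢ = Kᵢxᵢ:
  A: x = 0.241, y = 0.696
  B: x = 0.759, y = 0.304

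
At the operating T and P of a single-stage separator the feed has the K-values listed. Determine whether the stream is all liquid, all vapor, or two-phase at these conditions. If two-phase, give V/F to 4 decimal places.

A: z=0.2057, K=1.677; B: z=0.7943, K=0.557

all liquid

ΣzᵢKᵢ = 0.7874; Σzᵢ/Kᵢ = 1.5487.
Since ΣzᵢKᵢ < 1 the mixture is below its bubble point — single liquid phase.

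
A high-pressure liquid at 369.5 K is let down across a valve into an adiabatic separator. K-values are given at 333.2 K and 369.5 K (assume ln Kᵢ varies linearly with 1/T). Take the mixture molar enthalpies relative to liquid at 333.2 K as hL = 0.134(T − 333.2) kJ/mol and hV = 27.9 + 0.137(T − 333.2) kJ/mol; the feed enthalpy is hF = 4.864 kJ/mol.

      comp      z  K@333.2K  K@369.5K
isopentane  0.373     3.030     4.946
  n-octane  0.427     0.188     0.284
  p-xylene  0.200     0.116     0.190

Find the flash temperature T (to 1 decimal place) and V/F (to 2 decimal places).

Adiabatic flash: solve Rachford–Rice at each trial T, then check hF = ψ·hV(T) + (1−ψ)·hL(T).
  T = 333.2 K: K = (3.030, 0.188, 0.116), RR gives ψ = 0.138, H_out = 3.844 kJ/mol
  T = 369.5 K: K = (4.946, 0.284, 0.190), RR gives ψ = 0.341, H_out = 14.402 kJ/mol
  T = 351.4 K: K = (3.923, 0.234, 0.150), RR gives ψ = 0.256, H_out = 9.586 kJ/mol
  T = 342.3 K: K = (3.460, 0.210, 0.133), RR gives ψ = 0.203, H_out = 6.884 kJ/mol
  T = 337.8 K: K = (3.243, 0.199, 0.124), RR gives ψ = 0.173, H_out = 5.433 kJ/mol
  T = 335.5 K: K = (3.135, 0.193, 0.120), RR gives ψ = 0.156, H_out = 4.653 kJ/mol
Linear interpolation between T = 335.5 (H_out = 4.653) and T = 337.8 (H_out = 5.433) on hF = 4.864 gives T ≈ 336.1 K, at which ψ = 0.16.

T = 336.1 K, V/F = 0.16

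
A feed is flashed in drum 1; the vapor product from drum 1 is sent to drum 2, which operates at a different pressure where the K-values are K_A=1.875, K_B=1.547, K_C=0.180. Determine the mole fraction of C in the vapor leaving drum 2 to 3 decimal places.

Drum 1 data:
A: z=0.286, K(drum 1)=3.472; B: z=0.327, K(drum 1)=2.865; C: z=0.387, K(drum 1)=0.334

Drum 1:
Let ψ₁ = V/F and solve Σ zᵢ(Kᵢ−1)/(1+ψ₁(Kᵢ−1)) = 0.
g(0) = ΣzᵢKᵢ − 1 = 1.059 and g(1) = 1 − Σzᵢ/Kᵢ = -0.355, so a root lies in (0, 1).
Newton–Raphson from ψ₁ = 0.5:
  ψ₁ = 0.500: g = 0.2453, g' = -1.040 → ψ₁ = 0.736
  ψ₁ = 0.736: g = 0.0023, g' = -1.082 → ψ₁ = 0.738
Converged at ψ₁ = 0.738.
Drum-1 compositions:
  A: x = 0.101, y = 0.352
  B: x = 0.138, y = 0.394
  C: x = 0.761, y = 0.254
Drum-2 feed = drum-1 vapor: z₂ = (0.3516, 0.3942, 0.2542).
Drum 2:
Rachford–Rice: g(ψ₂) = Σ zᵢ(Kᵢ−1)/(1+ψ₂(Kᵢ−1)) = 0.
g(0) = ΣzᵢKᵢ − 1 = 0.315 and g(1) = 1 − Σzᵢ/Kᵢ = -0.855, so a root lies in (0, 1).
Newton iteration, ψ₂⁰ = 0.55:
  ψ₂ = 0.550: g = -0.0063, g' = -0.760 → ψ₂ = 0.542
Converged at ψ₂ = 0.542.
  A: x = 0.239, y = 0.447
  B: x = 0.304, y = 0.470
  C: x = 0.457, y = 0.082

y_C (drum 2) = 0.082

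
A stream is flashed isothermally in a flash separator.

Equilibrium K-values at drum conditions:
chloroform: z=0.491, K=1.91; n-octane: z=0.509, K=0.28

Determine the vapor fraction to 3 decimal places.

ψ = 0.123

Material balance + equilibrium reduce to Σ zᵢ(Kᵢ−1)/(1+ψ(Kᵢ−1)) = 0.
g(0) = ΣzᵢKᵢ − 1 = 0.080 and g(1) = 1 − Σzᵢ/Kᵢ = -1.075, so a root lies in (0, 1).
Newton–Raphson from ψ = 0.44:
  ψ = 0.440: g = -0.2174, g' = -0.773 → ψ = 0.159
  ψ = 0.159: g = -0.0233, g' = -0.647 → ψ = 0.123
Converged at ψ = 0.123.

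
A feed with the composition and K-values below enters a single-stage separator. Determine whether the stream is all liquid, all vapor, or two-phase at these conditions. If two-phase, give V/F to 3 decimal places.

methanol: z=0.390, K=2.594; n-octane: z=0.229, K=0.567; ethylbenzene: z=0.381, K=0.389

ΣzᵢKᵢ = 1.290; Σzᵢ/Kᵢ = 1.534.
Both exceed 1, so a two-phase solution exists.
Let ψ = V/F and solve Σ zᵢ(Kᵢ−1)/(1+ψ(Kᵢ−1)) = 0.
Newton iteration, ψ⁰ = 0.5:
  ψ = 0.500: g = -0.1158, g' = -0.672 → ψ = 0.328
  ψ = 0.328: g = 0.0018, g' = -0.708 → ψ = 0.330
Converged at ψ = 0.330.

two-phase, V/F = 0.330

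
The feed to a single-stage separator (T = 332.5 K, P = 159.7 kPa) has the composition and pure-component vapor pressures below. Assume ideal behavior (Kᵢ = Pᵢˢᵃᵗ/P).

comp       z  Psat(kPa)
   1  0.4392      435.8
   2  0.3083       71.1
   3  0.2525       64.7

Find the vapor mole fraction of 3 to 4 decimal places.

y_3 = 0.1388

Raoult's law: Kᵢ = Pᵢˢᵃᵗ/P = Pᵢˢᵃᵗ/159.7.
  K_1 = 435.8/159.7 = 2.728867, K_2 = 71.1/159.7 = 0.445210, K_3 = 64.7/159.7 = 0.405135
Rachford–Rice: g(ψ) = Σ zᵢ(Kᵢ−1)/(1+ψ(Kᵢ−1)) = 0.
Check two-phase: ΣzᵢKᵢ = 1.4381 > 1 and Σzᵢ/Kᵢ = 1.4767 > 1, so g(0) = 0.4381 > 0 and g(1) = -0.4767 < 0.
Newton–Raphson from ψ = 0.5:
  ψ = 0.5000: g = -0.04323, g' = -0.7404 → ψ = 0.4416
  ψ = 0.4416: g = 0.00031, g' = -0.7530 → ψ = 0.4420
Converged at ψ = 0.4420.
Compositions from xᵢ = zᵢ/(1+ψ(Kᵢ−1)), yᵢ = Kᵢxᵢ:
  1: x = 0.2490, y = 0.6794
  2: x = 0.4085, y = 0.1819
  3: x = 0.3426, y = 0.1388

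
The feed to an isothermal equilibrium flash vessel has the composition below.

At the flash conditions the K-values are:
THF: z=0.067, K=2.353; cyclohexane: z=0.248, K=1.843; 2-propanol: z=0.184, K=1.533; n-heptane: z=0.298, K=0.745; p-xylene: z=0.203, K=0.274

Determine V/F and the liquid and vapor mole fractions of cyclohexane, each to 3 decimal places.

V/F = 0.409, x_cyclohexane = 0.184, y_cyclohexane = 0.340

Rachford–Rice: g(V/F) = Σ zᵢ(Kᵢ−1)/(1+V/F(Kᵢ−1)) = 0.
Feasibility: ΣzᵢKᵢ = 1.174, Σzᵢ/Kᵢ = 1.424 — both > 1, two phases present.
Newton–Raphson from V/F = 0.5:
  V/F = 0.500: g = -0.0399, g' = -0.453 → V/F = 0.412
  V/F = 0.412: g = -0.0013, g' = -0.425 → V/F = 0.409
Converged at V/F = 0.409.
Compositions from xᵢ = zᵢ/(1+V/F(Kᵢ−1)), yᵢ = Kᵢxᵢ:
  THF: x = 0.043, y = 0.102
  cyclohexane: x = 0.184, y = 0.340
  2-propanol: x = 0.151, y = 0.232
  n-heptane: x = 0.333, y = 0.248
  p-xylene: x = 0.289, y = 0.079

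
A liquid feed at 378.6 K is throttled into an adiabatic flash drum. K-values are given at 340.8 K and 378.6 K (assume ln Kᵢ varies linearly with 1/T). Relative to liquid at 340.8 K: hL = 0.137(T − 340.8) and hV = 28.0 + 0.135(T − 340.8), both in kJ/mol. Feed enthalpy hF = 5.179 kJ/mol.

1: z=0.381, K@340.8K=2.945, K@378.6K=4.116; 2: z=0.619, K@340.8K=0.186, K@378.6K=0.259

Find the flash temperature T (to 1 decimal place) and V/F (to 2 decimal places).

Adiabatic flash: solve Rachford–Rice at each trial T, then check hF = ψ·hV(T) + (1−ψ)·hL(T).
  T = 340.8 K: K = (2.945, 0.186), RR gives ψ = 0.150, H_out = 4.195 kJ/mol
  T = 378.6 K: K = (4.116, 0.259), RR gives ψ = 0.316, H_out = 13.989 kJ/mol
  T = 359.7 K: K = (3.512, 0.221), RR gives ψ = 0.243, H_out = 9.383 kJ/mol
  T = 350.2 K: K = (3.222, 0.203), RR gives ψ = 0.200, H_out = 6.876 kJ/mol
  T = 345.5 K: K = (3.082, 0.195), RR gives ψ = 0.176, H_out = 5.565 kJ/mol
  T = 343.1 K: K = (3.012, 0.190), RR gives ψ = 0.163, H_out = 4.873 kJ/mol
Linear interpolation between T = 343.1 (H_out = 4.873) and T = 345.5 (H_out = 5.565) on hF = 5.179 gives T ≈ 344.2 K, at which ψ = 0.17.

T = 344.2 K, V/F = 0.17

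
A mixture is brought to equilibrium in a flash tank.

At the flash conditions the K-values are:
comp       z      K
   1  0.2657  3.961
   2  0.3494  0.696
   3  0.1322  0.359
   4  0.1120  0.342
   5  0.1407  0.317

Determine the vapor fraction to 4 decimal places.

Material balance + equilibrium reduce to Σ zᵢ(Kᵢ−1)/(1+ψ(Kᵢ−1)) = 0.
g(0) = ΣzᵢKᵢ − 1 = 0.4260 and g(1) = 1 − Σzᵢ/Kᵢ = -0.7087, so a root lies in (0, 1).
Newton iteration, ψ⁰ = 0.31:
  ψ = 0.3100: g = -0.02731, g' = -0.9394 → ψ = 0.2809
  ψ = 0.2809: g = 0.00067, g' = -0.9871 → ψ = 0.2816
Converged at ψ = 0.2816.

ψ = 0.2816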